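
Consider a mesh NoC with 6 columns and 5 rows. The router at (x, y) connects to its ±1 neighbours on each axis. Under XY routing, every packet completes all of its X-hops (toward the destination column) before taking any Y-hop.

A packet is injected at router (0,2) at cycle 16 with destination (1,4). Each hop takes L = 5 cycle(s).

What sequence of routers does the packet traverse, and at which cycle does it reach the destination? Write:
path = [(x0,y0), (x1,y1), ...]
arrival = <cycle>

path = [(0,2), (1,2), (1,3), (1,4)]
arrival = 31

[0] x=0 y=2 t=16
[1] x=1 y=2 t=21 →E
[2] x=1 y=3 t=26 →N
[3] x=1 y=4 t=31 →N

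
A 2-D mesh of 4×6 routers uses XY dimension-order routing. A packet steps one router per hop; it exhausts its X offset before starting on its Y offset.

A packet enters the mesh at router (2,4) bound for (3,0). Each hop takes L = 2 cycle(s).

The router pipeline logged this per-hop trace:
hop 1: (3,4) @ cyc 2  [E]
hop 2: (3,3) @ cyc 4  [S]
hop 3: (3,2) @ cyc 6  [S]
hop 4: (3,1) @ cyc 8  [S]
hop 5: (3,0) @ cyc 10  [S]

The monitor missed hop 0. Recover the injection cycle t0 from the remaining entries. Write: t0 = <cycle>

The first recorded entry is hop 1 at cycle 2.
So t0 = 2 − 1·2 = 0.

t0 = 0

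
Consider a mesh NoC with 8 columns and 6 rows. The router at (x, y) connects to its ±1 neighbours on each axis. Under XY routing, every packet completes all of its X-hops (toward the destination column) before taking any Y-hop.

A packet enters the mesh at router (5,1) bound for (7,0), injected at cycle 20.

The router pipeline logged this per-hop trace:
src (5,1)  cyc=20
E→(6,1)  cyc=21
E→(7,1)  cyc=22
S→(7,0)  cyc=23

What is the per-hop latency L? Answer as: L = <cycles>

From hop 0 (20) to hop 1 (21): +1 cycles.
That increment is L by definition: L = 1.

L = 1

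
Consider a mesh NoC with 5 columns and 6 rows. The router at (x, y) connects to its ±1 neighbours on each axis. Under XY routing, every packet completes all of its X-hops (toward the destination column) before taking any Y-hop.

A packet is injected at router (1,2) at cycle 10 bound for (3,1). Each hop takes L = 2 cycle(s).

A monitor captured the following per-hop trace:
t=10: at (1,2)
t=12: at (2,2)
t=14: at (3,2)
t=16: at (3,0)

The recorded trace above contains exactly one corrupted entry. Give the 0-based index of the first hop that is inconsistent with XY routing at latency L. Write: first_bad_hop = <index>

first_bad_hop = 3

[1] (+1,+0) / 2c ⇒ ok
[2] (+1,+0) / 2c ⇒ ok
[3] (+0,-2) / 2c ⇒ BAD: non-unit step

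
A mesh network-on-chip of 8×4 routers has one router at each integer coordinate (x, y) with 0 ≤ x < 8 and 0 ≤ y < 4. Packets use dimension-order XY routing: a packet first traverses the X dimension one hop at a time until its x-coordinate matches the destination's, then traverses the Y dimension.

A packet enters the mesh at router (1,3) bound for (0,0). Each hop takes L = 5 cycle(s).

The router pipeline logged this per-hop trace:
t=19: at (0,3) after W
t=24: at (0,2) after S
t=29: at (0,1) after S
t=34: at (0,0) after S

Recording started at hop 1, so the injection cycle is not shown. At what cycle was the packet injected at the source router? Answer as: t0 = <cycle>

t0 = 14

The first recorded entry is hop 1 at cycle 19.
Subtract one hop: t0 = 19 − 5 = 14.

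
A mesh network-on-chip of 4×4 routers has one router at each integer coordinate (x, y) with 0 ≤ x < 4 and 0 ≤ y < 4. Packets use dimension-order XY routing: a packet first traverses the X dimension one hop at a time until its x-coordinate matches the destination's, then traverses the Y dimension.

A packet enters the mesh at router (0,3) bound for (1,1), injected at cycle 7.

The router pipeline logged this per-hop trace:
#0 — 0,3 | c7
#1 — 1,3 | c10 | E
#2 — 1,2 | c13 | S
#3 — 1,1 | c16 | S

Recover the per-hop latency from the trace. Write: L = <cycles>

cyc[1] − cyc[0] = 10 − 7 = 3.
Per-hop latency L = Δcyc = 3.

L = 3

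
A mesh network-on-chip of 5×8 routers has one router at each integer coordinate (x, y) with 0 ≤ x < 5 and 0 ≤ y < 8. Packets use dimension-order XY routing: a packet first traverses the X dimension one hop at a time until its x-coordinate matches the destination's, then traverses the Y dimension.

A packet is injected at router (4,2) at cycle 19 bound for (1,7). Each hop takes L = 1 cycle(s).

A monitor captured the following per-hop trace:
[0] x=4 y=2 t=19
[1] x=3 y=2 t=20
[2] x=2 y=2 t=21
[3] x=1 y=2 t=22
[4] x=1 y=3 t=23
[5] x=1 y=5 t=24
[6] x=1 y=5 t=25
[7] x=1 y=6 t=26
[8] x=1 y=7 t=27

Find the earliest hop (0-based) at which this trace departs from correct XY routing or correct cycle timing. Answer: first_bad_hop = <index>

check 1→ d=(-1,0) cyc+1: ok
check 2→ d=(-1,0) cyc+1: ok
check 3→ d=(-1,0) cyc+1: ok
check 4→ d=(0,1) cyc+1: ok
check 5→ d=(0,2) cyc+1: BAD: non-unit step

first_bad_hop = 5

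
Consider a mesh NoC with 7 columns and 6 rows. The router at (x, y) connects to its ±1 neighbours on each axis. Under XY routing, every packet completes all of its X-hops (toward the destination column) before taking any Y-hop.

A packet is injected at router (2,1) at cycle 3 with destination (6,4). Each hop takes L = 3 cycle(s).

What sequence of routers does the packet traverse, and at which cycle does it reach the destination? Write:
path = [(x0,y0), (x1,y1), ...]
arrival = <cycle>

path = [(2,1), (3,1), (4,1), (5,1), (6,1), (6,2), (6,3), (6,4)]
arrival = 24

t=3: at (2,1)
t=6: at (3,1) after E
t=9: at (4,1) after E
t=12: at (5,1) after E
t=15: at (6,1) after E
t=18: at (6,2) after N
t=21: at (6,3) after N
t=24: at (6,4) after N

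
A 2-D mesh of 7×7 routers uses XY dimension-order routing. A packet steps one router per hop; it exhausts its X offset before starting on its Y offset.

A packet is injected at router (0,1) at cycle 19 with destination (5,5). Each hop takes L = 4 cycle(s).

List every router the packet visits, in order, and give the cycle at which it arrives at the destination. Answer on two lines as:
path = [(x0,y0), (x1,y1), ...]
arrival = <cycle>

path = [(0,1), (1,1), (2,1), (3,1), (4,1), (5,1), (5,2), (5,3), (5,4), (5,5)]
arrival = 55

#0 — 0,1 | c19
#1 — 1,1 | c23 | E
#2 — 2,1 | c27 | E
#3 — 3,1 | c31 | E
#4 — 4,1 | c35 | E
#5 — 5,1 | c39 | E
#6 — 5,2 | c43 | N
#7 — 5,3 | c47 | N
#8 — 5,4 | c51 | N
#9 — 5,5 | c55 | N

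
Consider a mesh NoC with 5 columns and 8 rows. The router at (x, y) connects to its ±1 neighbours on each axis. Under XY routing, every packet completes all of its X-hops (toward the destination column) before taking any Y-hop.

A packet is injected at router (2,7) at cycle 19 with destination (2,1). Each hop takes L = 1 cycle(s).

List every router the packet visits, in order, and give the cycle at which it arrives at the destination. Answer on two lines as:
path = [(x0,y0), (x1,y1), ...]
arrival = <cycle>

path = [(2,7), (2,6), (2,5), (2,4), (2,3), (2,2), (2,1)]
arrival = 25

[0] x=2 y=7 t=19
[1] x=2 y=6 t=20 →S
[2] x=2 y=5 t=21 →S
[3] x=2 y=4 t=22 →S
[4] x=2 y=3 t=23 →S
[5] x=2 y=2 t=24 →S
[6] x=2 y=1 t=25 →S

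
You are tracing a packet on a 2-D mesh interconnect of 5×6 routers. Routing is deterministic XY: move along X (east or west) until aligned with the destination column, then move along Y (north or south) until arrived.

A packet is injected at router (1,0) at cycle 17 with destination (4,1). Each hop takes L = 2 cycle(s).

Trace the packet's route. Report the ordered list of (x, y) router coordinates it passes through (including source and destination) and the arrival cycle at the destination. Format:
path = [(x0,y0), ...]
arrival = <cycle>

path = [(1,0), (2,0), (3,0), (4,0), (4,1)]
arrival = 25

src (1,0)  cyc=17
E→(2,0)  cyc=19
E→(3,0)  cyc=21
E→(4,0)  cyc=23
N→(4,1)  cyc=25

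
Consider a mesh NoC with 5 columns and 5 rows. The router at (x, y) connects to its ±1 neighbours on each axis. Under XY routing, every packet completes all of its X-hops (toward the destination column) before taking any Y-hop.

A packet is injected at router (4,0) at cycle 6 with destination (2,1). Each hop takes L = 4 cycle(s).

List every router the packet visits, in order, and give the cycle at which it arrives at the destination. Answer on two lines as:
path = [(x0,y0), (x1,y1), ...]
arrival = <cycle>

path = [(4,0), (3,0), (2,0), (2,1)]
arrival = 18

hop 0: (4,0) @ cyc 6
hop 1: (3,0) @ cyc 10  [W]
hop 2: (2,0) @ cyc 14  [W]
hop 3: (2,1) @ cyc 18  [N]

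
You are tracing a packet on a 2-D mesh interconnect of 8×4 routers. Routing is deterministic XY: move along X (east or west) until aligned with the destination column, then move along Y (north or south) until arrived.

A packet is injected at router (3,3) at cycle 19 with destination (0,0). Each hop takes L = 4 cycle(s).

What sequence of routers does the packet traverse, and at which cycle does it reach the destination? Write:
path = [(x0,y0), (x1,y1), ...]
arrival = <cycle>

[0] x=3 y=3 t=19
[1] x=2 y=3 t=23 →W
[2] x=1 y=3 t=27 →W
[3] x=0 y=3 t=31 →W
[4] x=0 y=2 t=35 →S
[5] x=0 y=1 t=39 →S
[6] x=0 y=0 t=43 →S

path = [(3,3), (2,3), (1,3), (0,3), (0,2), (0,1), (0,0)]
arrival = 43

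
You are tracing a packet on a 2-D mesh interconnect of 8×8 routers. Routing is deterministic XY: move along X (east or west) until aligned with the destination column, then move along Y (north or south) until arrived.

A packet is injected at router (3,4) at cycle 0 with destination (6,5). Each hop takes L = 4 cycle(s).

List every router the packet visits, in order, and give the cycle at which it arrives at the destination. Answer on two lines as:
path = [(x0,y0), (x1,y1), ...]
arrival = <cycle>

#0 — 3,4 | c0
#1 — 4,4 | c4 | E
#2 — 5,4 | c8 | E
#3 — 6,4 | c12 | E
#4 — 6,5 | c16 | N

path = [(3,4), (4,4), (5,4), (6,4), (6,5)]
arrival = 16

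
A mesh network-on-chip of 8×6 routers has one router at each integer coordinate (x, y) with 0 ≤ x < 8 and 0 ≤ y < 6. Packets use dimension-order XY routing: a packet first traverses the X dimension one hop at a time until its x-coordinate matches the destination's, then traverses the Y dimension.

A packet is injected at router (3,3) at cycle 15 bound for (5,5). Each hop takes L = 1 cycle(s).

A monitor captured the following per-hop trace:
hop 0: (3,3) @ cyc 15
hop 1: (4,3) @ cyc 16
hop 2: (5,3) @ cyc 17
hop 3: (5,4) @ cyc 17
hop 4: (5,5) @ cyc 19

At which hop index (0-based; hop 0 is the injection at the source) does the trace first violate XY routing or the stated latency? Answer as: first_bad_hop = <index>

hop 1: step (+1,+0), +1 cyc — ok
hop 2: step (+1,+0), +1 cyc — ok
hop 3: step (+0,+1), +0 cyc — BAD: Δcyc=0≠L

first_bad_hop = 3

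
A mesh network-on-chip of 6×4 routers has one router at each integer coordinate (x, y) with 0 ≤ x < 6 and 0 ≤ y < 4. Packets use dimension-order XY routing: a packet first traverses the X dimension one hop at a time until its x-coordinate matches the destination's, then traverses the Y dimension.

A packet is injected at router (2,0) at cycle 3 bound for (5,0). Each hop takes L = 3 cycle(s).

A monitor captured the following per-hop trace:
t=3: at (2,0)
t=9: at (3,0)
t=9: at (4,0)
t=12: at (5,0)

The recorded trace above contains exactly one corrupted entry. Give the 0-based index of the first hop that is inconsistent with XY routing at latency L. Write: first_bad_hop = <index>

hop 1: step (+1,+0), +6 cyc — BAD: Δcyc=6≠L

first_bad_hop = 1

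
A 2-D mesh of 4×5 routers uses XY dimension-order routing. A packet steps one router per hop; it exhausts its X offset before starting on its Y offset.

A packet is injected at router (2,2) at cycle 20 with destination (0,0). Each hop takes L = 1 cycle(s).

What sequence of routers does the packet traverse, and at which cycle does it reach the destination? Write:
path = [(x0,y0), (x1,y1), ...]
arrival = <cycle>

path = [(2,2), (1,2), (0,2), (0,1), (0,0)]
arrival = 24

t=20: at (2,2)
t=21: at (1,2) after W
t=22: at (0,2) after W
t=23: at (0,1) after S
t=24: at (0,0) after S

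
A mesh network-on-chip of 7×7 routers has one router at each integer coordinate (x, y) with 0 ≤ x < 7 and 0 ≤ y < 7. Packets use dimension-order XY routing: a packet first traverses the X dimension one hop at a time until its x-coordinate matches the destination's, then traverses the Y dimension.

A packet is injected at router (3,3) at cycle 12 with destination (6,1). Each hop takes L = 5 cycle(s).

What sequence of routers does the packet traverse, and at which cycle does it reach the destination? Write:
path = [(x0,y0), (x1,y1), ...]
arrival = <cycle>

  0. router=(3,3) cycle=12 (inject)
  1. router=(4,3) cycle=17 dir=E
  2. router=(5,3) cycle=22 dir=E
  3. router=(6,3) cycle=27 dir=E
  4. router=(6,2) cycle=32 dir=S
  5. router=(6,1) cycle=37 dir=S

path = [(3,3), (4,3), (5,3), (6,3), (6,2), (6,1)]
arrival = 37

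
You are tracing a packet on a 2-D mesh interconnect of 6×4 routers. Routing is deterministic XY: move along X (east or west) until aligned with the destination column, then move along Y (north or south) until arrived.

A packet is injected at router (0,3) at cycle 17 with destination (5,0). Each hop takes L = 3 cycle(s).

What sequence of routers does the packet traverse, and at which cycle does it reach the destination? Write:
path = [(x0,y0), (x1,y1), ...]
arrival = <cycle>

path = [(0,3), (1,3), (2,3), (3,3), (4,3), (5,3), (5,2), (5,1), (5,0)]
arrival = 41

src (0,3)  cyc=17
E→(1,3)  cyc=20
E→(2,3)  cyc=23
E→(3,3)  cyc=26
E→(4,3)  cyc=29
E→(5,3)  cyc=32
S→(5,2)  cyc=35
S→(5,1)  cyc=38
S→(5,0)  cyc=41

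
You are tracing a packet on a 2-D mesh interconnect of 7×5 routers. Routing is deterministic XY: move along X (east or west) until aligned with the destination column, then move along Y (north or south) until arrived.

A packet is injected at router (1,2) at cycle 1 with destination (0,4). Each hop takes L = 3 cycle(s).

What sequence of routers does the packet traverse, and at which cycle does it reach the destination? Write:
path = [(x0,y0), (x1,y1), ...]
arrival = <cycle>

path = [(1,2), (0,2), (0,3), (0,4)]
arrival = 10

[0] x=1 y=2 t=1
[1] x=0 y=2 t=4 →W
[2] x=0 y=3 t=7 →N
[3] x=0 y=4 t=10 →N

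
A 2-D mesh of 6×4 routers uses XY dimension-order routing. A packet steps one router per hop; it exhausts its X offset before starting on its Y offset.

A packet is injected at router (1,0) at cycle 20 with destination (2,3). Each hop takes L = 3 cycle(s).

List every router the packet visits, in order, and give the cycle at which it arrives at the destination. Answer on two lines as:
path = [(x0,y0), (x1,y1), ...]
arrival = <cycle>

#0 — 1,0 | c20
#1 — 2,0 | c23 | E
#2 — 2,1 | c26 | N
#3 — 2,2 | c29 | N
#4 — 2,3 | c32 | N

path = [(1,0), (2,0), (2,1), (2,2), (2,3)]
arrival = 32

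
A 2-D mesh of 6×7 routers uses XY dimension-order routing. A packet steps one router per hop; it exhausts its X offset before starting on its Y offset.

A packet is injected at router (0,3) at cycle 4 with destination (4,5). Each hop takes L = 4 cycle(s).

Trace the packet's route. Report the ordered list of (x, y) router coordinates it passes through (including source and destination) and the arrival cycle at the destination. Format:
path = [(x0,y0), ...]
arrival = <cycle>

path = [(0,3), (1,3), (2,3), (3,3), (4,3), (4,4), (4,5)]
arrival = 28

#0 — 0,3 | c4
#1 — 1,3 | c8 | E
#2 — 2,3 | c12 | E
#3 — 3,3 | c16 | E
#4 — 4,3 | c20 | E
#5 — 4,4 | c24 | N
#6 — 4,5 | c28 | N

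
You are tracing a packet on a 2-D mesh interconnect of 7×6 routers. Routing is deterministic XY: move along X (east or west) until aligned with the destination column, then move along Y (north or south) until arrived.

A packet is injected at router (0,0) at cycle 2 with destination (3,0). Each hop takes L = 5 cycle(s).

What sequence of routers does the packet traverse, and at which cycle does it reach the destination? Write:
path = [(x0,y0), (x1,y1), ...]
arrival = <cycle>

path = [(0,0), (1,0), (2,0), (3,0)]
arrival = 17

[0] x=0 y=0 t=2
[1] x=1 y=0 t=7 →E
[2] x=2 y=0 t=12 →E
[3] x=3 y=0 t=17 →E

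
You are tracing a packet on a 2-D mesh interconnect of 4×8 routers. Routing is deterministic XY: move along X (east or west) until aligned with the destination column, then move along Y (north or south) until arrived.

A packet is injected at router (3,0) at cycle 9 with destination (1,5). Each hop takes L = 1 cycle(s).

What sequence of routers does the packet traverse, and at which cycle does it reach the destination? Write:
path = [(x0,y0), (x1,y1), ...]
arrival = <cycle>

path = [(3,0), (2,0), (1,0), (1,1), (1,2), (1,3), (1,4), (1,5)]
arrival = 16

[0] x=3 y=0 t=9
[1] x=2 y=0 t=10 →W
[2] x=1 y=0 t=11 →W
[3] x=1 y=1 t=12 →N
[4] x=1 y=2 t=13 →N
[5] x=1 y=3 t=14 →N
[6] x=1 y=4 t=15 →N
[7] x=1 y=5 t=16 →N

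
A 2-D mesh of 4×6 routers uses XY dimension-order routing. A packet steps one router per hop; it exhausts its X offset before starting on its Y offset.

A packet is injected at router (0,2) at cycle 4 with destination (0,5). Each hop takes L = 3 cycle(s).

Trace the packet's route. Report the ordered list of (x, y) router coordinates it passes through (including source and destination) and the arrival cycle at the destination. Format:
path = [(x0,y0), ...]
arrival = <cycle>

[0] x=0 y=2 t=4
[1] x=0 y=3 t=7 →N
[2] x=0 y=4 t=10 →N
[3] x=0 y=5 t=13 →N

path = [(0,2), (0,3), (0,4), (0,5)]
arrival = 13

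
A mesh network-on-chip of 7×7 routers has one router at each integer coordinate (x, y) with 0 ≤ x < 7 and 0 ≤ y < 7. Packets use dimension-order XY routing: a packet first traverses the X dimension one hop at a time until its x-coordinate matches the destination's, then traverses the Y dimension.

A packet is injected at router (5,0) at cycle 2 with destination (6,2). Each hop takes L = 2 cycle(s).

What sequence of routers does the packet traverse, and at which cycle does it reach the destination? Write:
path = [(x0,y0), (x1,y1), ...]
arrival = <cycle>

  0. router=(5,0) cycle=2 (inject)
  1. router=(6,0) cycle=4 dir=E
  2. router=(6,1) cycle=6 dir=N
  3. router=(6,2) cycle=8 dir=N

path = [(5,0), (6,0), (6,1), (6,2)]
arrival = 8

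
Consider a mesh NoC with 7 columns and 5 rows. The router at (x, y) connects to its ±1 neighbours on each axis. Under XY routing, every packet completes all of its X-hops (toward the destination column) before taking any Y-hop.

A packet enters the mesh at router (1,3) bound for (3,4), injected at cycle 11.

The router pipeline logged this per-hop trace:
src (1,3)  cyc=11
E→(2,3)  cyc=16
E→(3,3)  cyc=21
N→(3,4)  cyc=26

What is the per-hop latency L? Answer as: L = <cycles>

Δcyc across hop 0→1: 16 − 11 = 5.
That increment is L by definition: L = 5.

L = 5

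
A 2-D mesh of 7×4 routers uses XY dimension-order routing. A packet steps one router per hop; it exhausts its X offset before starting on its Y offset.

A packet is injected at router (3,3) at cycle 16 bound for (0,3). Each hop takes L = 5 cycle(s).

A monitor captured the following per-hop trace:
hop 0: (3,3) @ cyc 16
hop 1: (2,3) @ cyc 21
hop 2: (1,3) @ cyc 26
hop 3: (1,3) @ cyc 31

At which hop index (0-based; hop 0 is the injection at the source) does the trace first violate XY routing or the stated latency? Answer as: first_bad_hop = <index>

first_bad_hop = 3

check 1→ d=(-1,0) cyc+5: ok
check 2→ d=(-1,0) cyc+5: ok
check 3→ d=(0,0) cyc+5: BAD: non-unit step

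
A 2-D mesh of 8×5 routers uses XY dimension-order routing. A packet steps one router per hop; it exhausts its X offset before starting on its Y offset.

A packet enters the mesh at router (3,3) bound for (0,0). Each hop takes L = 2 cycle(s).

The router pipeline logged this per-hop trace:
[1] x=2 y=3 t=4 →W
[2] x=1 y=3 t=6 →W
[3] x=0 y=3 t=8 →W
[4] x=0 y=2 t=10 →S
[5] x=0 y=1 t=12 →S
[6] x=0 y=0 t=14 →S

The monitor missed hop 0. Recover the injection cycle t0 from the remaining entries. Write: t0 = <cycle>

At hop 1 the cycle is 4; in general cyc_k = t0 + kL.
t0 = cyc[1] − L = 4 − 2 = 2.

t0 = 2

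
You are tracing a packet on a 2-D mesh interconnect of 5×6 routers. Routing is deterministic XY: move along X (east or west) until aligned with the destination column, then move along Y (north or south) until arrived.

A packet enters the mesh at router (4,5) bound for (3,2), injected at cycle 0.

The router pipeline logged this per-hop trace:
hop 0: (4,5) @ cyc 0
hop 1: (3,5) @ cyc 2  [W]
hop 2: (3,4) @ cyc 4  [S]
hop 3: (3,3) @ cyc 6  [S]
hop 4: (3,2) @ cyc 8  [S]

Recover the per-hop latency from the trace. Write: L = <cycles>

L = 2

Between hops 0 and 1 the cycle counter advances 2 − 0 = 2.
One hop costs L cycles, so L = 2.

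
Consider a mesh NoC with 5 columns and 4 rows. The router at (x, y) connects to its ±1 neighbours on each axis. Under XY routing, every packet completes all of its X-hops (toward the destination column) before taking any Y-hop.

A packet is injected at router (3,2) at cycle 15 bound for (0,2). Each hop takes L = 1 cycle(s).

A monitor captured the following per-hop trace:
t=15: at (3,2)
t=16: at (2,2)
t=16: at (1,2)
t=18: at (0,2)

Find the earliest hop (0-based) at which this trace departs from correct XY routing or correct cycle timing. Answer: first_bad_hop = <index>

first_bad_hop = 2

hop 1: step (-1,+0), +1 cyc — ok
hop 2: step (-1,+0), +0 cyc — BAD: Δcyc=0≠L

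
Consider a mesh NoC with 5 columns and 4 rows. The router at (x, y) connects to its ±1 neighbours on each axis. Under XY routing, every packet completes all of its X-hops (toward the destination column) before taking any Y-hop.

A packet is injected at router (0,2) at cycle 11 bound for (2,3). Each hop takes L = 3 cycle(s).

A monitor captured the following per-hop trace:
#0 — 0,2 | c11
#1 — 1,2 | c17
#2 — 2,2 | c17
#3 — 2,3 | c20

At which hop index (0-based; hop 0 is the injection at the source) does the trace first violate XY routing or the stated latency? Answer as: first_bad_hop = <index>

check 1→ d=(1,0) cyc+6: BAD: Δcyc=6≠L

first_bad_hop = 1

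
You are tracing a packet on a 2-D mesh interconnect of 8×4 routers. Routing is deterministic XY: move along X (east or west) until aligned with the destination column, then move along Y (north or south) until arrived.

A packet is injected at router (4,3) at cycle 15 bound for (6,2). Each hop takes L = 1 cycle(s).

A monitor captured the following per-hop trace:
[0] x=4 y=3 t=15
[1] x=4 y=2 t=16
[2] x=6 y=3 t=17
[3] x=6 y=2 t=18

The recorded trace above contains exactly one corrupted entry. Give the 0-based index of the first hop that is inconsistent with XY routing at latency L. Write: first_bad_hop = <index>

[1] (+0,-1) / 1c ⇒ BAD: Y-move but x=4≠6

first_bad_hop = 1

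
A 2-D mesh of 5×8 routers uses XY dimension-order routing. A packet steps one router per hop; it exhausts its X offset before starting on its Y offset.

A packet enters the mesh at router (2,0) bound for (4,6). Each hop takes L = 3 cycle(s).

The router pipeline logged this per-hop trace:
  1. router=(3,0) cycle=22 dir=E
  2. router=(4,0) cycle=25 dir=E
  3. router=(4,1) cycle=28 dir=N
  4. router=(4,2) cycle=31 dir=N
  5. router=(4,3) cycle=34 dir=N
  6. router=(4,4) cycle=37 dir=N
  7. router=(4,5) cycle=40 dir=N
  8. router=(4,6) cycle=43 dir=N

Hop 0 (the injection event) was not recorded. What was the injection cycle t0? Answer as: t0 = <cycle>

t0 = 19

The first recorded entry is hop 1 at cycle 22.
t0 = cyc[1] − L = 22 − 3 = 19.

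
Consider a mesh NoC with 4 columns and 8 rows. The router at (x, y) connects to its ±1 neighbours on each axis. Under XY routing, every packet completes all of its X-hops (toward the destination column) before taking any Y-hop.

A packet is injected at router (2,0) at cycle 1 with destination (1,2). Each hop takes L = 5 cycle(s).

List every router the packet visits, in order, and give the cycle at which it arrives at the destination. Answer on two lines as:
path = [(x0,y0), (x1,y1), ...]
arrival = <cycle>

hop 0: (2,0) @ cyc 1
hop 1: (1,0) @ cyc 6  [W]
hop 2: (1,1) @ cyc 11  [N]
hop 3: (1,2) @ cyc 16  [N]

path = [(2,0), (1,0), (1,1), (1,2)]
arrival = 16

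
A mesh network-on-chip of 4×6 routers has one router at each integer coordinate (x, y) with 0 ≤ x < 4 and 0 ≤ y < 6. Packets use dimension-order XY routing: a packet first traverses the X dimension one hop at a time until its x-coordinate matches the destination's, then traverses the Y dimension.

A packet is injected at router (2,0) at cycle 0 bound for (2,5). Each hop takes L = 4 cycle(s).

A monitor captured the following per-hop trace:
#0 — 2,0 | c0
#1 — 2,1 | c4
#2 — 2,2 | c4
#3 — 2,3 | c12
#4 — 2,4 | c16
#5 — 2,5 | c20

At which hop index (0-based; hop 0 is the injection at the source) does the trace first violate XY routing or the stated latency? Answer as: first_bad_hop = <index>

[1] (+0,+1) / 4c ⇒ ok
[2] (+0,+1) / 0c ⇒ BAD: Δcyc=0≠L

first_bad_hop = 2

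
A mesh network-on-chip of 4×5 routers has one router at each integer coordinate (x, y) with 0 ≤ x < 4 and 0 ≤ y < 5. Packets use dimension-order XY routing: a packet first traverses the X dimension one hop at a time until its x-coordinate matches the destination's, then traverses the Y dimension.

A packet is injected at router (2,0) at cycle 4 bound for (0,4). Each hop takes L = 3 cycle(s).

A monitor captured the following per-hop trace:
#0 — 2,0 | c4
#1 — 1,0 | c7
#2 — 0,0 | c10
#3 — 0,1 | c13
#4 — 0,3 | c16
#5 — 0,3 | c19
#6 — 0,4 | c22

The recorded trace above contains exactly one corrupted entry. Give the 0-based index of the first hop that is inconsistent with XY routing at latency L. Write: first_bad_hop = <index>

first_bad_hop = 4

[1] (-1,+0) / 3c ⇒ ok
[2] (-1,+0) / 3c ⇒ ok
[3] (+0,+1) / 3c ⇒ ok
[4] (+0,+2) / 3c ⇒ BAD: non-unit step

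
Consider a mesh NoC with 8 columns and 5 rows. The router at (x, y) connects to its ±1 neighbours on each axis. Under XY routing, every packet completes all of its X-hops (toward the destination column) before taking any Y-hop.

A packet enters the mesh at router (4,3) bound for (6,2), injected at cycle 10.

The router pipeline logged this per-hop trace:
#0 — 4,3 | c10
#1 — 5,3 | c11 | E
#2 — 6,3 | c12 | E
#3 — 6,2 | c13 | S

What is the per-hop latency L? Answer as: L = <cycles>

Δcyc across hop 0→1: 11 − 10 = 1.
One hop costs L cycles, so L = 1.

L = 1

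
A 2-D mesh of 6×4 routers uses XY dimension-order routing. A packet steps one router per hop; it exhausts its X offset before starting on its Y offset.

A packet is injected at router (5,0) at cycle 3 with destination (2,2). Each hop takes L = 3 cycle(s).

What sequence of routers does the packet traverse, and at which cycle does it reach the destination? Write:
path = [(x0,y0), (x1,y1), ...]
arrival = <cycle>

hop 0: (5,0) @ cyc 3
hop 1: (4,0) @ cyc 6  [W]
hop 2: (3,0) @ cyc 9  [W]
hop 3: (2,0) @ cyc 12  [W]
hop 4: (2,1) @ cyc 15  [N]
hop 5: (2,2) @ cyc 18  [N]

path = [(5,0), (4,0), (3,0), (2,0), (2,1), (2,2)]
arrival = 18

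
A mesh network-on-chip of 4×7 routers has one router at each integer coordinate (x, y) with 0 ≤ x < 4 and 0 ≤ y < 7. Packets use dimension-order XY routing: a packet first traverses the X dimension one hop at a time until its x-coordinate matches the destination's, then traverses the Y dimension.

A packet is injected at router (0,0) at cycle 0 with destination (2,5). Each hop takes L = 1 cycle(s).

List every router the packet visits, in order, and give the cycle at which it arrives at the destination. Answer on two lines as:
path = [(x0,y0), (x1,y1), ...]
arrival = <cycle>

t=0: at (0,0)
t=1: at (1,0) after E
t=2: at (2,0) after E
t=3: at (2,1) after N
t=4: at (2,2) after N
t=5: at (2,3) after N
t=6: at (2,4) after N
t=7: at (2,5) after N

path = [(0,0), (1,0), (2,0), (2,1), (2,2), (2,3), (2,4), (2,5)]
arrival = 7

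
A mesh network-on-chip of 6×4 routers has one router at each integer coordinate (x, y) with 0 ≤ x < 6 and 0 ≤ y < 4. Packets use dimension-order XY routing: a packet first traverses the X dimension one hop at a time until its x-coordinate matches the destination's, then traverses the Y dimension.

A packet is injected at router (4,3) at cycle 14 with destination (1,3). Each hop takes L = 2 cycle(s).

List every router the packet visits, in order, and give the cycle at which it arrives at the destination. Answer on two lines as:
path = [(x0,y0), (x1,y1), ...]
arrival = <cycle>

path = [(4,3), (3,3), (2,3), (1,3)]
arrival = 20

src (4,3)  cyc=14
W→(3,3)  cyc=16
W→(2,3)  cyc=18
W→(1,3)  cyc=20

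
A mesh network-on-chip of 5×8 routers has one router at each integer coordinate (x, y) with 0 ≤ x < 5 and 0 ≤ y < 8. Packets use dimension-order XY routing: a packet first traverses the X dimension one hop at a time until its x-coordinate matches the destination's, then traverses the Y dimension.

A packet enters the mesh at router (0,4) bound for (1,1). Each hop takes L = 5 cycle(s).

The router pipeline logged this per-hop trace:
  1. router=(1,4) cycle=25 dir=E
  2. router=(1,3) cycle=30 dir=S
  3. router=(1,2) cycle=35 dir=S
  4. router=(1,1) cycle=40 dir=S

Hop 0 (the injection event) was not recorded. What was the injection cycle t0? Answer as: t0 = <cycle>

t0 = 20

At hop 1 the cycle is 25; in general cyc_k = t0 + kL.
Therefore t0 = 25 − L = 20.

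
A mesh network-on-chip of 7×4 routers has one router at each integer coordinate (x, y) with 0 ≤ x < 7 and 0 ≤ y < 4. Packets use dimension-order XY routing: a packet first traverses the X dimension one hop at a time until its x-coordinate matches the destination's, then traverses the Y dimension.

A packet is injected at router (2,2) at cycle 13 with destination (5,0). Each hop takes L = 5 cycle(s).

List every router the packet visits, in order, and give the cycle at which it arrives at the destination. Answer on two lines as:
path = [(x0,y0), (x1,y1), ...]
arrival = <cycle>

hop 0: (2,2) @ cyc 13
hop 1: (3,2) @ cyc 18  [E]
hop 2: (4,2) @ cyc 23  [E]
hop 3: (5,2) @ cyc 28  [E]
hop 4: (5,1) @ cyc 33  [S]
hop 5: (5,0) @ cyc 38  [S]

path = [(2,2), (3,2), (4,2), (5,2), (5,1), (5,0)]
arrival = 38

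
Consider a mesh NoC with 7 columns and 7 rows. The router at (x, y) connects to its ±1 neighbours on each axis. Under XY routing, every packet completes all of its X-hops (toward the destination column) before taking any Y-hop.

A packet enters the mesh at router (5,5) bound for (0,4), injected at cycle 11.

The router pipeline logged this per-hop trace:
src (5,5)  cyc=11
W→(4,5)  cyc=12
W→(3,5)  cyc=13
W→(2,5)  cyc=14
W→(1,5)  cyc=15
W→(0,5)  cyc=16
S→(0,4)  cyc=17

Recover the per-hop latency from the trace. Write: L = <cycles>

cyc[1] − cyc[0] = 12 − 11 = 1.
Each hop adds L, hence L = 1.

L = 1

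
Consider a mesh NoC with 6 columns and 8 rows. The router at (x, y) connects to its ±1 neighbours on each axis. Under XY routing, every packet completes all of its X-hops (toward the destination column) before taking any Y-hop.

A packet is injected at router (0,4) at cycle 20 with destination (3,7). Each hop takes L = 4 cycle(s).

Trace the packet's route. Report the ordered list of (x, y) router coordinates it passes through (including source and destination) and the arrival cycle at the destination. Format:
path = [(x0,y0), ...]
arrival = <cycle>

path = [(0,4), (1,4), (2,4), (3,4), (3,5), (3,6), (3,7)]
arrival = 44

src (0,4)  cyc=20
E→(1,4)  cyc=24
E→(2,4)  cyc=28
E→(3,4)  cyc=32
N→(3,5)  cyc=36
N→(3,6)  cyc=40
N→(3,7)  cyc=44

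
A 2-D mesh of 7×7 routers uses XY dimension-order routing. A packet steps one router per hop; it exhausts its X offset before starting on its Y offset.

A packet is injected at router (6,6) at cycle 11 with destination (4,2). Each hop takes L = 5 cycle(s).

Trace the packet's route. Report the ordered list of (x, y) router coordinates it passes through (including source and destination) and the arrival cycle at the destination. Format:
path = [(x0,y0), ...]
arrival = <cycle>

  0. router=(6,6) cycle=11 (inject)
  1. router=(5,6) cycle=16 dir=W
  2. router=(4,6) cycle=21 dir=W
  3. router=(4,5) cycle=26 dir=S
  4. router=(4,4) cycle=31 dir=S
  5. router=(4,3) cycle=36 dir=S
  6. router=(4,2) cycle=41 dir=S

path = [(6,6), (5,6), (4,6), (4,5), (4,4), (4,3), (4,2)]
arrival = 41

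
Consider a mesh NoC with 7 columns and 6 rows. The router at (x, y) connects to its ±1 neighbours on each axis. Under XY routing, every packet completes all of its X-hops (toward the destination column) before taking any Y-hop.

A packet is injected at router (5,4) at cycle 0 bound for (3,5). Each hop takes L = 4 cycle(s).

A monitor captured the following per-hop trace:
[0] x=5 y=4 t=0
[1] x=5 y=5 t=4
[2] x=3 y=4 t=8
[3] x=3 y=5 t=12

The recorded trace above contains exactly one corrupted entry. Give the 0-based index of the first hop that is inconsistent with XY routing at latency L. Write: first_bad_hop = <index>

  1: Δx=+0 Δy=+1 Δt=4 [BAD: Y-move but x=5≠3]

first_bad_hop = 1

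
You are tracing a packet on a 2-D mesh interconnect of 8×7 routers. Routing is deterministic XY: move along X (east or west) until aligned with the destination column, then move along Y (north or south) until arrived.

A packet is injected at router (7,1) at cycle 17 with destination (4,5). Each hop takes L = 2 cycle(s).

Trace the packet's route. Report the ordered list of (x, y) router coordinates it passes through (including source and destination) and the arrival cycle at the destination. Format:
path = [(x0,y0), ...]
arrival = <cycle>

src (7,1)  cyc=17
W→(6,1)  cyc=19
W→(5,1)  cyc=21
W→(4,1)  cyc=23
N→(4,2)  cyc=25
N→(4,3)  cyc=27
N→(4,4)  cyc=29
N→(4,5)  cyc=31

path = [(7,1), (6,1), (5,1), (4,1), (4,2), (4,3), (4,4), (4,5)]
arrival = 31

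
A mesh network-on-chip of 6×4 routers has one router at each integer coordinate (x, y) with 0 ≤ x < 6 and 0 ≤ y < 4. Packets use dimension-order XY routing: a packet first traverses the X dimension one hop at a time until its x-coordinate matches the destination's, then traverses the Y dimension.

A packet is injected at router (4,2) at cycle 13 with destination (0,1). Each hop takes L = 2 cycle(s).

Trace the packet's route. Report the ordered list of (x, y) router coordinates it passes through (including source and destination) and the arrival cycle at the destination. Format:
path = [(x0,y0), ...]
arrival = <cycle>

hop 0: (4,2) @ cyc 13
hop 1: (3,2) @ cyc 15  [W]
hop 2: (2,2) @ cyc 17  [W]
hop 3: (1,2) @ cyc 19  [W]
hop 4: (0,2) @ cyc 21  [W]
hop 5: (0,1) @ cyc 23  [S]

path = [(4,2), (3,2), (2,2), (1,2), (0,2), (0,1)]
arrival = 23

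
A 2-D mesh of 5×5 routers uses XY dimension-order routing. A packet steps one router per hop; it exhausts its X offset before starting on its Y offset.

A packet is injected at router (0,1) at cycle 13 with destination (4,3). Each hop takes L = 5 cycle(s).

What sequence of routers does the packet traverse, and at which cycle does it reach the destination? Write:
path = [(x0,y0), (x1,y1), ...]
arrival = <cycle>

hop 0: (0,1) @ cyc 13
hop 1: (1,1) @ cyc 18  [E]
hop 2: (2,1) @ cyc 23  [E]
hop 3: (3,1) @ cyc 28  [E]
hop 4: (4,1) @ cyc 33  [E]
hop 5: (4,2) @ cyc 38  [N]
hop 6: (4,3) @ cyc 43  [N]

path = [(0,1), (1,1), (2,1), (3,1), (4,1), (4,2), (4,3)]
arrival = 43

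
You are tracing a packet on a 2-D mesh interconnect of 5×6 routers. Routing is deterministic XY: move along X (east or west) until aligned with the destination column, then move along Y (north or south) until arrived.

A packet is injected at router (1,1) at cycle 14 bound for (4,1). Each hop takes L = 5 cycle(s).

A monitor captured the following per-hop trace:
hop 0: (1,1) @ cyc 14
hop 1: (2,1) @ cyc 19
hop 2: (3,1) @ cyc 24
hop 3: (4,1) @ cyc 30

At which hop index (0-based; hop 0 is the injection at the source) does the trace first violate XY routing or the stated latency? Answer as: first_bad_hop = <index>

check 1→ d=(1,0) cyc+5: ok
check 2→ d=(1,0) cyc+5: ok
check 3→ d=(1,0) cyc+6: BAD: Δcyc=6≠L

first_bad_hop = 3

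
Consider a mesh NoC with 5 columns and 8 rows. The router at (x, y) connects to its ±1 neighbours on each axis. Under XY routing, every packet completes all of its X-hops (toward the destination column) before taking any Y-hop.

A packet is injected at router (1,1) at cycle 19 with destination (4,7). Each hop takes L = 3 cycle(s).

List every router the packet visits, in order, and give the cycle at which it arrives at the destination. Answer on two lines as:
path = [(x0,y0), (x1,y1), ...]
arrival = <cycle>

path = [(1,1), (2,1), (3,1), (4,1), (4,2), (4,3), (4,4), (4,5), (4,6), (4,7)]
arrival = 46

hop 0: (1,1) @ cyc 19
hop 1: (2,1) @ cyc 22  [E]
hop 2: (3,1) @ cyc 25  [E]
hop 3: (4,1) @ cyc 28  [E]
hop 4: (4,2) @ cyc 31  [N]
hop 5: (4,3) @ cyc 34  [N]
hop 6: (4,4) @ cyc 37  [N]
hop 7: (4,5) @ cyc 40  [N]
hop 8: (4,6) @ cyc 43  [N]
hop 9: (4,7) @ cyc 46  [N]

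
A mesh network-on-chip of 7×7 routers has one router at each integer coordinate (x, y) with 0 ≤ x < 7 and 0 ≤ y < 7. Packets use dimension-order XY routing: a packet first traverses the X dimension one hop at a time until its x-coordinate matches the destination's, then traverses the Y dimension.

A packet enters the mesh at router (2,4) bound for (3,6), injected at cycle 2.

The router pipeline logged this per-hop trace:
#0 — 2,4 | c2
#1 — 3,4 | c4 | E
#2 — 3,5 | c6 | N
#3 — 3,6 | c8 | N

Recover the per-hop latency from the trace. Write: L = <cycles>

From hop 0 (2) to hop 1 (4): +2 cycles.
Per-hop latency L = Δcyc = 2.

L = 2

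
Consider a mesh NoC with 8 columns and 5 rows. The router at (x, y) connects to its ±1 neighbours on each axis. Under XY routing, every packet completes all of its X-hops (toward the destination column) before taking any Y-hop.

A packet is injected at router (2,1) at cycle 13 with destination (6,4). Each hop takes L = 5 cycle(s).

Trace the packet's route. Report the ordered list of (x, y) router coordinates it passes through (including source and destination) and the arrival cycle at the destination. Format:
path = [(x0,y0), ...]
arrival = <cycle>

path = [(2,1), (3,1), (4,1), (5,1), (6,1), (6,2), (6,3), (6,4)]
arrival = 48

src (2,1)  cyc=13
E→(3,1)  cyc=18
E→(4,1)  cyc=23
E→(5,1)  cyc=28
E→(6,1)  cyc=33
N→(6,2)  cyc=38
N→(6,3)  cyc=43
N→(6,4)  cyc=48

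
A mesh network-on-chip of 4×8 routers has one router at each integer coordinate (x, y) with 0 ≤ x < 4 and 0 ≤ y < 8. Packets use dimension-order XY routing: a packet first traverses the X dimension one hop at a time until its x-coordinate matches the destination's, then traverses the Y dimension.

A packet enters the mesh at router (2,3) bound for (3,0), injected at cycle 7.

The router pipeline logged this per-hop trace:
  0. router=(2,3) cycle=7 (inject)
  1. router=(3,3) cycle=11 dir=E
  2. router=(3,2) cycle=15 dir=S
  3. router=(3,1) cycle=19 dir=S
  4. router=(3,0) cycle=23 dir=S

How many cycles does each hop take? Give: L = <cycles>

From hop 0 (7) to hop 1 (11): +4 cycles.
Per-hop latency L = Δcyc = 4.

L = 4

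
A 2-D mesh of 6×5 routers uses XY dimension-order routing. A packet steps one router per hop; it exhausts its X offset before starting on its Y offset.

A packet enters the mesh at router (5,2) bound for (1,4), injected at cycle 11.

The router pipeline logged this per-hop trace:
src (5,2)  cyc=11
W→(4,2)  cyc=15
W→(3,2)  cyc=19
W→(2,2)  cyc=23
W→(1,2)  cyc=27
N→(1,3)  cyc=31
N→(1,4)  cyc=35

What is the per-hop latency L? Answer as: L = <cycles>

L = 4

Between hops 0 and 1 the cycle counter advances 15 − 11 = 4.
One hop costs L cycles, so L = 4.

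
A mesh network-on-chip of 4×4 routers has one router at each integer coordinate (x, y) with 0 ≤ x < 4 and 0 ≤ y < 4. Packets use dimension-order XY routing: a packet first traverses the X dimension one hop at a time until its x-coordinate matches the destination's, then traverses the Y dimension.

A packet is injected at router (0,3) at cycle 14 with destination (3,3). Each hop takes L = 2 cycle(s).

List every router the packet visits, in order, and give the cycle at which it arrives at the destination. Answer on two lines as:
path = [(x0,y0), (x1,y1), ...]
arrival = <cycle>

  0. router=(0,3) cycle=14 (inject)
  1. router=(1,3) cycle=16 dir=E
  2. router=(2,3) cycle=18 dir=E
  3. router=(3,3) cycle=20 dir=E

path = [(0,3), (1,3), (2,3), (3,3)]
arrival = 20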